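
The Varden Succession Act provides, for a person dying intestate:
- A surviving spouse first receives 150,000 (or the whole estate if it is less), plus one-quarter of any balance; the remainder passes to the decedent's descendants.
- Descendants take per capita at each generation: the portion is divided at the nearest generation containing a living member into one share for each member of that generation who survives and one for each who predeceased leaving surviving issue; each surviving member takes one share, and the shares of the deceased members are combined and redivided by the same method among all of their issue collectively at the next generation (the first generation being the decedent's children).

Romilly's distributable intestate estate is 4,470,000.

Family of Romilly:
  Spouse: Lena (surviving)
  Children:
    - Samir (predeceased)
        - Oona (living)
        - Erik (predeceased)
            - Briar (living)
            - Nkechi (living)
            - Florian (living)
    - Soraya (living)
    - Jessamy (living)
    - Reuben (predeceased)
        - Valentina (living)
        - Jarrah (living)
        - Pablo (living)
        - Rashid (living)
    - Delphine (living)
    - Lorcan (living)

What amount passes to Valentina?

Valentina receives 180,000.

Lena first takes 150,000, leaving a balance of 4,320,000. Lena then takes one-quarter of the balance (1,080,000), for a total of 1,230,000. The remaining 3,240,000 passes to the descendants.
The descendants' portion (3,240,000) is divided at the children's generation into 6 shares of 540,000. Soraya, Jessamy, Delphine, and Lorcan each take 540,000. The 2 shares of the deceased (Samir and Reuben) are combined into a pool of 1,080,000.
That pool (1,080,000) is divided at the grandchildren's generation into 6 shares of 180,000. Oona, Valentina, Jarrah, Pablo, and Rashid each take 180,000. The remaining share for the deceased Erik (180,000) is carried to the next generation.
That pool (180,000) is divided at the great-grandchildren's generation equally among Briar, Nkechi, and Florian: 60,000 each.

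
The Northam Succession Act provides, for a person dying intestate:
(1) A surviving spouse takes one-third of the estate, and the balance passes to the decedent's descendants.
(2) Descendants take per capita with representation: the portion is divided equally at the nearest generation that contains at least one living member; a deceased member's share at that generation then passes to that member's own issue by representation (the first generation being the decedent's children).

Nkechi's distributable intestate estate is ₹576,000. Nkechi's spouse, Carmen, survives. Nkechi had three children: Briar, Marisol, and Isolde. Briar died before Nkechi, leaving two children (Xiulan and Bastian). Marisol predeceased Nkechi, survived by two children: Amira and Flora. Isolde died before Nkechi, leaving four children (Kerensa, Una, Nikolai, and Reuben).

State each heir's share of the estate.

Carmen takes one-third of ₹576,000 = ₹192,000. The remaining ₹384,000 passes to the descendants.
No child survives, so the initial division is made at the grandchildren's generation.
The descendants' portion (₹384,000) is divided into 8 shares of ₹48,000: Xiulan, Bastian, Amira, Flora, Kerensa, Una, Nikolai, and Reuben each take ₹48,000.

Carmen: ₹192,000; Xiulan: ₹48,000; Bastian: ₹48,000; Amira: ₹48,000; Flora: ₹48,000; Kerensa: ₹48,000; Una: ₹48,000; Nikolai: ₹48,000; Reuben: ₹48,000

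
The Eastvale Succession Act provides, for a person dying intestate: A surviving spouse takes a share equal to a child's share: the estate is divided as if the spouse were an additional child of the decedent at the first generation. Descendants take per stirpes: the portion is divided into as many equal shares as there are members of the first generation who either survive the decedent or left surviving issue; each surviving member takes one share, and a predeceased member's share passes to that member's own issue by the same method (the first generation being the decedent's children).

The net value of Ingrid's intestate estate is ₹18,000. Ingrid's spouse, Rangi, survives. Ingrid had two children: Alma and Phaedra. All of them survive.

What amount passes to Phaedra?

Phaedra receives ₹6,000.

The spouse counts as an additional share at the children's level, so there are 3 primary shares of ₹6,000. Rangi takes one such share (₹6,000).
The children's combined portion (₹12,000) is divided into 2 shares of ₹6,000: Alma and Phaedra each take ₹6,000.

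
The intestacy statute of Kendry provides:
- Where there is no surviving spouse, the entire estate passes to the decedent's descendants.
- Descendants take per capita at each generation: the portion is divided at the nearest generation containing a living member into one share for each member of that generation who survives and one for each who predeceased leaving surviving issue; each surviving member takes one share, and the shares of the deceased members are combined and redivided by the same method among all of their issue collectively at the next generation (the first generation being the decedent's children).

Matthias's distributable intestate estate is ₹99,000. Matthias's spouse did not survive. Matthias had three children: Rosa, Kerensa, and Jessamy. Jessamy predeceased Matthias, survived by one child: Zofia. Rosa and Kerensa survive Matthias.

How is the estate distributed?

Rosa: ₹33,000; Kerensa: ₹33,000; Zofia: ₹33,000

The entire ₹99,000 passes to the descendants.
That amount (₹99,000) is divided at the children's generation into 3 shares of ₹33,000. Rosa and Kerensa each take ₹33,000. The remaining share for the deceased Jessamy (₹33,000) is carried to the next generation.
That pool (₹33,000) passes entirely to Zofia, the sole taker at the grandchildren's generation.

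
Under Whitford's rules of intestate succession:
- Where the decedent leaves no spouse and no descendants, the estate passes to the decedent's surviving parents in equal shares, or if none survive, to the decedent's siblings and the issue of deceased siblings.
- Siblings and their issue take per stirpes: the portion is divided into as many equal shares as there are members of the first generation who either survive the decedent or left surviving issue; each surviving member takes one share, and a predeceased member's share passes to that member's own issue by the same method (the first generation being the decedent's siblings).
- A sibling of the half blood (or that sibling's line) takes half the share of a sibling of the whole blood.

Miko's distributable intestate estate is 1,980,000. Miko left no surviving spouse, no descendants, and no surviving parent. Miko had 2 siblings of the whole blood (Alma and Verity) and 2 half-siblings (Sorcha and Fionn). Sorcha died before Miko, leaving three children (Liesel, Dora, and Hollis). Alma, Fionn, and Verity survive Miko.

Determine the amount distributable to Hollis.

The entire 1,980,000 passes to the siblings and their issue.
Counting each half-blood sibling's line as half a unit, there are 3 units in 1,980,000, so one unit is 660,000. Whole-blood lines (Alma and Verity) take 660,000 each; half-blood lines (Sorcha and Fionn) take 330,000 each.
Sorcha's share (330,000) is divided into 3 shares of 110,000: Liesel, Dora, and Hollis each take 110,000.

Hollis receives 110,000.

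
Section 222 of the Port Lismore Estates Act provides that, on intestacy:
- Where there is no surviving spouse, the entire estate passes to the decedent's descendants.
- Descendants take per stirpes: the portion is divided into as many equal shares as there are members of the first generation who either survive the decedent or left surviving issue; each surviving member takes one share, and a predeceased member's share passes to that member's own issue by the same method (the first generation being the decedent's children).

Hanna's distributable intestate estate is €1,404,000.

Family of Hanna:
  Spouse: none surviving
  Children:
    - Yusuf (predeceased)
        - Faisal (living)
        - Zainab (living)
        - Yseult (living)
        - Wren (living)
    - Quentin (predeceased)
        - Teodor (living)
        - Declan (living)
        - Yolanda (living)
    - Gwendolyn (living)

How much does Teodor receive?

The entire €1,404,000 passes to the descendants.
That amount (€1,404,000) is divided into 3 shares of €468,000: Gwendolyn takes €468,000; Yusuf's €468,000 share passes to Yusuf's issue; Quentin's €468,000 share passes to Quentin's issue.
Yusuf's share (€468,000) is divided into 4 shares of €117,000: Faisal, Zainab, Yseult, and Wren each take €117,000.
Quentin's share (€468,000) is divided into 3 shares of €156,000: Teodor, Declan, and Yolanda each take €156,000.

Teodor receives €156,000.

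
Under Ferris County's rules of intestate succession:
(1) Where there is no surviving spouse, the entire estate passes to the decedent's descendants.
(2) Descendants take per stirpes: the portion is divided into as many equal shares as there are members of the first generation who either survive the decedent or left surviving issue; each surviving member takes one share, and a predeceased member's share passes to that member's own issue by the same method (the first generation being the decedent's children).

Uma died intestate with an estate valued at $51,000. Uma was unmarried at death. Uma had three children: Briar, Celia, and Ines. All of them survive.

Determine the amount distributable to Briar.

Briar receives $17,000.

The entire $51,000 passes to the descendants.
That amount ($51,000) is divided into 3 shares of $17,000: Briar, Celia, and Ines each take $17,000.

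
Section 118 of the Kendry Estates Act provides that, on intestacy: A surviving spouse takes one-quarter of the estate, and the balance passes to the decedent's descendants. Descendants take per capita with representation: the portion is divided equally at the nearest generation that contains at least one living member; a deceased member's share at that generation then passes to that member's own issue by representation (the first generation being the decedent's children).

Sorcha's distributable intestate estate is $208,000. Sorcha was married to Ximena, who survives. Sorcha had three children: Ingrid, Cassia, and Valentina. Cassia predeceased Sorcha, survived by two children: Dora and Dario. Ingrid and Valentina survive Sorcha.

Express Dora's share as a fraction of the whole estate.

Ximena takes one-quarter of $208,000 = $52,000. The remaining $156,000 passes to the descendants.
The descendants' portion ($156,000) is divided into 3 shares of $52,000: Ingrid and Valentina each take $52,000; Cassia's $52,000 share passes to Cassia's issue.
Cassia's share ($52,000) is divided into 2 shares of $26,000: Dora and Dario each take $26,000.

Dora receives 1/8 of the estate.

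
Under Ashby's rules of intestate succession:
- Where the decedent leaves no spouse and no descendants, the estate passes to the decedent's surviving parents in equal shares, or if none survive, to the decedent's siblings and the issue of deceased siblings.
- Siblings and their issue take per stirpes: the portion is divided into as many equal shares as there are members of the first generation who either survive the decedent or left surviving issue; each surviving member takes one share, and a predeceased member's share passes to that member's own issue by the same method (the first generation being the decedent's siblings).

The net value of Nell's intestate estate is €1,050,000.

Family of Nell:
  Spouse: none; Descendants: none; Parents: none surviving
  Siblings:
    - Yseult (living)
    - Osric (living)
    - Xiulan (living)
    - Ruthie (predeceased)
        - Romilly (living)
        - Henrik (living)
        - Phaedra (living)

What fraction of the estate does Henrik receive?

Henrik receives 1/12 of the estate.

The entire €1,050,000 passes to the siblings and their issue.
That amount (€1,050,000) is divided into 4 shares of €262,500: Yseult, Osric, and Xiulan each take €262,500; Ruthie's €262,500 share passes to Ruthie's issue.
Ruthie's share (€262,500) is divided into 3 shares of €87,500: Romilly, Henrik, and Phaedra each take €87,500.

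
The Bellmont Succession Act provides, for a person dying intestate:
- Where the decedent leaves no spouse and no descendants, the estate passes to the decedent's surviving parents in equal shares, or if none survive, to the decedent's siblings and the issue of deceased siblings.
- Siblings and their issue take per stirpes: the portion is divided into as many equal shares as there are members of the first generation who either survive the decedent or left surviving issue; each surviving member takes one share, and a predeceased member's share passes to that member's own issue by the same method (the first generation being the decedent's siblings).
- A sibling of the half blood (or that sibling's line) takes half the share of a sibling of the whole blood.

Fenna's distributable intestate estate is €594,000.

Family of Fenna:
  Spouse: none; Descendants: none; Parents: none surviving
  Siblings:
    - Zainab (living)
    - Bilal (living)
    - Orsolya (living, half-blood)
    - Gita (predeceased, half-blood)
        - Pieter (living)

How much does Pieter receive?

Pieter receives €99,000.

The entire €594,000 passes to the siblings and their issue.
Counting each half-blood sibling's line as half a unit, there are 3 units in €594,000, so one unit is €198,000. Whole-blood lines (Zainab and Bilal) take €198,000 each; half-blood lines (Orsolya and Gita) take €99,000 each.
Gita's share (€99,000) passes entirely to Pieter.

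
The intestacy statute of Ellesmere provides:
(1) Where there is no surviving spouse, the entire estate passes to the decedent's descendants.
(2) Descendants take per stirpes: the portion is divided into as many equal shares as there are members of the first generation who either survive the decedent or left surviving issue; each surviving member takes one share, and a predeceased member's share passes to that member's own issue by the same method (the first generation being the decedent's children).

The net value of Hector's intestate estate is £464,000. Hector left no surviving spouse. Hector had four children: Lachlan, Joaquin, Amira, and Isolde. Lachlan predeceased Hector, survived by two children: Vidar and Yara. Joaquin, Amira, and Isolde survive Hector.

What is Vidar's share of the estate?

The entire £464,000 passes to the descendants.
That amount (£464,000) is divided into 4 shares of £116,000: Joaquin, Amira, and Isolde each take £116,000; Lachlan's £116,000 share passes to Lachlan's issue.
Lachlan's share (£116,000) is divided into 2 shares of £58,000: Vidar and Yara each take £58,000.

Vidar receives £58,000.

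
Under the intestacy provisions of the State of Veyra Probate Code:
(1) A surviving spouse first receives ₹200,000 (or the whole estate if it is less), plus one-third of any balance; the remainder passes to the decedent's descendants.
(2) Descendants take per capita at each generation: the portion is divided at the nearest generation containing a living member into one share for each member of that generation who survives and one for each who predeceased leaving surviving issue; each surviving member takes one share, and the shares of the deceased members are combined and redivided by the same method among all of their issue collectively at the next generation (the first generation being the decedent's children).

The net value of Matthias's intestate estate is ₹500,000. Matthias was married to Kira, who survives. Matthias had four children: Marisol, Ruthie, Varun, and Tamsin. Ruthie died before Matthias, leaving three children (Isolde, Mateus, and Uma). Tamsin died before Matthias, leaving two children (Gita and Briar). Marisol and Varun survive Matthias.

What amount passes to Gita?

Gita receives ₹20,000.

Kira first takes ₹200,000, leaving a balance of ₹300,000. Kira then takes one-third of the balance (₹100,000), for a total of ₹300,000. The remaining ₹200,000 passes to the descendants.
The descendants' portion (₹200,000) is divided at the children's generation into 4 shares of ₹50,000. Marisol and Varun each take ₹50,000. The 2 shares of the deceased (Ruthie and Tamsin) are combined into a pool of ₹100,000.
That pool (₹100,000) is divided at the grandchildren's generation equally among Isolde, Mateus, Uma, Gita, and Briar: ₹20,000 each.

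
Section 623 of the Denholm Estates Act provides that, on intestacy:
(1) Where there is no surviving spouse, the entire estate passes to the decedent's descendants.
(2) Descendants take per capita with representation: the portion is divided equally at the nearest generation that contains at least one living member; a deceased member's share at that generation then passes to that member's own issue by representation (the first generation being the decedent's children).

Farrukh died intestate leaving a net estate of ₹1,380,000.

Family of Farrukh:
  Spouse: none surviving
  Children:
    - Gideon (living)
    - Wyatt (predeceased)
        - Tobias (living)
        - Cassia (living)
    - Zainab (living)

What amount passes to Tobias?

The entire ₹1,380,000 passes to the descendants.
That amount (₹1,380,000) is divided into 3 shares of ₹460,000: Gideon and Zainab each take ₹460,000; Wyatt's ₹460,000 share passes to Wyatt's issue.
Wyatt's share (₹460,000) is divided into 2 shares of ₹230,000: Tobias and Cassia each take ₹230,000.

Tobias receives ₹230,000.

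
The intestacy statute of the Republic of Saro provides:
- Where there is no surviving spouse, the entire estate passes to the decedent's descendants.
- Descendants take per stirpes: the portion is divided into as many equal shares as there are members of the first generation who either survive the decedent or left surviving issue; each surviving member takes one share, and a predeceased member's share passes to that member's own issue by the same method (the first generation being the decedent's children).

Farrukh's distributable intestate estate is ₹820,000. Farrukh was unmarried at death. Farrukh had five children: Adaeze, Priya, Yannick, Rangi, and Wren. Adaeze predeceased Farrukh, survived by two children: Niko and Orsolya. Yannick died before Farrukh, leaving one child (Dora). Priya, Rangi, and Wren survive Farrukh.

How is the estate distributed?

The entire ₹820,000 passes to the descendants.
That amount (₹820,000) is divided into 5 shares of ₹164,000: Priya, Rangi, and Wren each take ₹164,000; Adaeze's ₹164,000 share passes to Adaeze's issue; Yannick's ₹164,000 share passes to Yannick's issue.
Adaeze's share (₹164,000) is divided into 2 shares of ₹82,000: Niko and Orsolya each take ₹82,000.
Yannick's share (₹164,000) passes entirely to Dora.

Niko: ₹82,000; Orsolya: ₹82,000; Priya: ₹164,000; Dora: ₹164,000; Rangi: ₹164,000; Wren: ₹164,000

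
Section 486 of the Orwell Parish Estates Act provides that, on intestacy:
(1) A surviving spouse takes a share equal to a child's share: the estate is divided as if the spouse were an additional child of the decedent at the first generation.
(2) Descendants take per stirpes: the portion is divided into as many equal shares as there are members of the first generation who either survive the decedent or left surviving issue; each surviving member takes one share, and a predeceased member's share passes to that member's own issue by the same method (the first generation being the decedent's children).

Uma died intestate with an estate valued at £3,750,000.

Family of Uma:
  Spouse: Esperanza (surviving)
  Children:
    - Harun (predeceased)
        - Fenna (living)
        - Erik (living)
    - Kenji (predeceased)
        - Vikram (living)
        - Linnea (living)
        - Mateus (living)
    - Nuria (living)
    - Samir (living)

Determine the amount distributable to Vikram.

The spouse counts as an additional share at the children's level, so there are 5 primary shares of £750,000. Esperanza takes one such share (£750,000).
The children's combined portion (£3,000,000) is divided into 4 shares of £750,000: Nuria and Samir each take £750,000; Harun's £750,000 share passes to Harun's issue; Kenji's £750,000 share passes to Kenji's issue.
Harun's share (£750,000) is divided into 2 shares of £375,000: Fenna and Erik each take £375,000.
Kenji's share (£750,000) is divided into 3 shares of £250,000: Vikram, Linnea, and Mateus each take £250,000.

Vikram receives £250,000.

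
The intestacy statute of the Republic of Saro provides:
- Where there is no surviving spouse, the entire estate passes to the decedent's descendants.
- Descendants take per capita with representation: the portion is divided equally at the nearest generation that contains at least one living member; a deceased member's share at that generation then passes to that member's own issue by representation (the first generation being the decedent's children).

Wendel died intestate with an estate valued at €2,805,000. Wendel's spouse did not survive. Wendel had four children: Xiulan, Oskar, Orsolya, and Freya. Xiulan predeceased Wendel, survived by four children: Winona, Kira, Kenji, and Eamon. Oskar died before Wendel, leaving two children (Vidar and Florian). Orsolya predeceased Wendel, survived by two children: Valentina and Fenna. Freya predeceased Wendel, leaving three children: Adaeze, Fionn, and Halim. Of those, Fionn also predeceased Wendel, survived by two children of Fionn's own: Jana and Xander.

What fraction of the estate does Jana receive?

The entire €2,805,000 passes to the descendants.
No child survives, so the initial division is made at the grandchildren's generation.
That amount (€2,805,000) is divided into 11 shares of €255,000: Winona, Kira, Kenji, Eamon, Vidar, Florian, Valentina, Fenna, Adaeze, and Halim each take €255,000; Fionn's €255,000 share passes to Fionn's issue.
Fionn's share (€255,000) is divided into 2 shares of €127,500: Jana and Xander each take €127,500.

Jana receives 1/22 of the estate.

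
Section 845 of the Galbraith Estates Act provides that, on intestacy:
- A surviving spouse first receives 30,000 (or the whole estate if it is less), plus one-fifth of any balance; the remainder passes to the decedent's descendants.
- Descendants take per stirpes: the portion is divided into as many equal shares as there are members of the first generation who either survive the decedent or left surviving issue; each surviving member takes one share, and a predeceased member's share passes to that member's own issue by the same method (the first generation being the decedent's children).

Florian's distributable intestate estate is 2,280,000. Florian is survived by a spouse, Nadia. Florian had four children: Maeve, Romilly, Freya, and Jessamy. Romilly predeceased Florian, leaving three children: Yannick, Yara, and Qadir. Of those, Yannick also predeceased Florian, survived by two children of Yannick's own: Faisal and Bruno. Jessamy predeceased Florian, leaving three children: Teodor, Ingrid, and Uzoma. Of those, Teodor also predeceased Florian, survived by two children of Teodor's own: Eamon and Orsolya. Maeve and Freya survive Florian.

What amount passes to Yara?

Nadia first takes 30,000, leaving a balance of 2,250,000. Nadia then takes one-fifth of the balance (450,000), for a total of 480,000. The remaining 1,800,000 passes to the descendants.
The descendants' portion (1,800,000) is divided into 4 shares of 450,000: Maeve and Freya each take 450,000; Romilly's 450,000 share passes to Romilly's issue; Jessamy's 450,000 share passes to Jessamy's issue.
Romilly's share (450,000) is divided into 3 shares of 150,000: Yara and Qadir each take 150,000; Yannick's 150,000 share passes to Yannick's issue.
Yannick's share (150,000) is divided into 2 shares of 75,000: Faisal and Bruno each take 75,000.
Jessamy's share (450,000) is divided into 3 shares of 150,000: Ingrid and Uzoma each take 150,000; Teodor's 150,000 share passes to Teodor's issue.
Teodor's share (150,000) is divided into 2 shares of 75,000: Eamon and Orsolya each take 75,000.

Yara receives 150,000.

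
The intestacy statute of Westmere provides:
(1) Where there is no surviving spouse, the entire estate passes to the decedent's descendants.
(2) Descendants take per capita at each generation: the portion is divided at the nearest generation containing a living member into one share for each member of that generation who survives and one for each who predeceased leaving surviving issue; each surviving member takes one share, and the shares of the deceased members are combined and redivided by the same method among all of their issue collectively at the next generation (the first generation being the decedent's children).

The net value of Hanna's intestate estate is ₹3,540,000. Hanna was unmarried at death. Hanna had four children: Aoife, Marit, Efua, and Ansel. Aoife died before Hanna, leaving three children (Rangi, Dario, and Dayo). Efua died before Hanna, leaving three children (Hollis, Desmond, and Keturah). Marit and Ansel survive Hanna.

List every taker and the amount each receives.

Rangi: ₹295,000; Dario: ₹295,000; Dayo: ₹295,000; Marit: ₹885,000; Hollis: ₹295,000; Desmond: ₹295,000; Keturah: ₹295,000; Ansel: ₹885,000

The entire ₹3,540,000 passes to the descendants.
That amount (₹3,540,000) is divided at the children's generation into 4 shares of ₹885,000. Marit and Ansel each take ₹885,000. The 2 shares of the deceased (Aoife and Efua) are combined into a pool of ₹1,770,000.
That pool (₹1,770,000) is divided at the grandchildren's generation equally among Rangi, Dario, Dayo, Hollis, Desmond, and Keturah: ₹295,000 each.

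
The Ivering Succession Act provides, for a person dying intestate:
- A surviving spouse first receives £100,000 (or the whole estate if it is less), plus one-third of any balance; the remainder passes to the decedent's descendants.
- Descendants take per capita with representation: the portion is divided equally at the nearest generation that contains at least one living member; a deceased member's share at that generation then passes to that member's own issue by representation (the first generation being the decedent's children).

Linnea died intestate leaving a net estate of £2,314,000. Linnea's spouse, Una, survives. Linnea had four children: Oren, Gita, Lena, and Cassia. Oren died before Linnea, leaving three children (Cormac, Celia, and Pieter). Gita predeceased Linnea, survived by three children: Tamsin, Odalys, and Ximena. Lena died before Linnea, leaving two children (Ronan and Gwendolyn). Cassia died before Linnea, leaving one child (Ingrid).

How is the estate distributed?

Una first takes £100,000, leaving a balance of £2,214,000. Una then takes one-third of the balance (£738,000), for a total of £838,000. The remaining £1,476,000 passes to the descendants.
No child survives, so the initial division is made at the grandchildren's generation.
The descendants' portion (£1,476,000) is divided into 9 shares of £164,000: Cormac, Celia, Pieter, Tamsin, Odalys, Ximena, Ronan, Gwendolyn, and Ingrid each take £164,000.

Una: £838,000; Cormac: £164,000; Celia: £164,000; Pieter: £164,000; Tamsin: £164,000; Odalys: £164,000; Ximena: £164,000; Ronan: £164,000; Gwendolyn: £164,000; Ingrid: £164,000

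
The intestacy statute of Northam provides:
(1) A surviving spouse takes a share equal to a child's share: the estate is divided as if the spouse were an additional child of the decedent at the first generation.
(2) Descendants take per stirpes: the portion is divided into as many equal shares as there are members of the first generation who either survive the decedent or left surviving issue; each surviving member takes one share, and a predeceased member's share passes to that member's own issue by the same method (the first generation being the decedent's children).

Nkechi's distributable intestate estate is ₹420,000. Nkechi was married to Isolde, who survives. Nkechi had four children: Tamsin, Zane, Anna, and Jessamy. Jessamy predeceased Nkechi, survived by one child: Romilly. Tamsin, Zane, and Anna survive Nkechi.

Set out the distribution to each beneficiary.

Isolde: ₹84,000; Tamsin: ₹84,000; Zane: ₹84,000; Anna: ₹84,000; Romilly: ₹84,000

The spouse counts as an additional share at the children's level, so there are 5 primary shares of ₹84,000. Isolde takes one such share (₹84,000).
The children's combined portion (₹336,000) is divided into 4 shares of ₹84,000: Tamsin, Zane, and Anna each take ₹84,000; Jessamy's ₹84,000 share passes to Jessamy's issue.
Jessamy's share (₹84,000) passes entirely to Romilly.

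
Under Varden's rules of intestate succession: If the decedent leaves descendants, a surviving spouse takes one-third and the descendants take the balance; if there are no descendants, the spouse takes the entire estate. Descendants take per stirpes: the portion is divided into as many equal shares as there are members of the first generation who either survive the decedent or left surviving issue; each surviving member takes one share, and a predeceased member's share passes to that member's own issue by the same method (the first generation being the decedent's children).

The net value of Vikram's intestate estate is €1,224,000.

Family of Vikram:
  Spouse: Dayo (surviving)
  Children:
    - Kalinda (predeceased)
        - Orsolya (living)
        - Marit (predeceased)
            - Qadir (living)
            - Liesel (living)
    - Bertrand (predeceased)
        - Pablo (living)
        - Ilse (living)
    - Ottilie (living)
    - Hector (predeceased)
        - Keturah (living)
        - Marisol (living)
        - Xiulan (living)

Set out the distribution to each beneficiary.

Dayo: €408,000; Orsolya: €102,000; Qadir: €51,000; Liesel: €51,000; Pablo: €102,000; Ilse: €102,000; Ottilie: €204,000; Keturah: €68,000; Marisol: €68,000; Xiulan: €68,000

Dayo takes one-third of €1,224,000 = €408,000. The remaining €816,000 passes to the descendants.
The descendants' portion (€816,000) is divided into 4 shares of €204,000: Ottilie takes €204,000; Kalinda's €204,000 share passes to Kalinda's issue; Bertrand's €204,000 share passes to Bertrand's issue; Hector's €204,000 share passes to Hector's issue.
Kalinda's share (€204,000) is divided into 2 shares of €102,000: Orsolya takes €102,000; Marit's €102,000 share passes to Marit's issue.
Marit's share (€102,000) is divided into 2 shares of €51,000: Qadir and Liesel each take €51,000.
Bertrand's share (€204,000) is divided into 2 shares of €102,000: Pablo and Ilse each take €102,000.
Hector's share (€204,000) is divided into 3 shares of €68,000: Keturah, Marisol, and Xiulan each take €68,000.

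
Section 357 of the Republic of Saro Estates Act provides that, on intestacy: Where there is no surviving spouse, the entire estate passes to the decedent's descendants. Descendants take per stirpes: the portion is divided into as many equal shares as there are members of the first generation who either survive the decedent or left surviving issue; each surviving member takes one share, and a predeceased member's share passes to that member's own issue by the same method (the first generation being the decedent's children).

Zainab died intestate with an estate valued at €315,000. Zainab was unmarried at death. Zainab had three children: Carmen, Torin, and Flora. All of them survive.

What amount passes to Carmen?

Carmen receives €105,000.

The entire €315,000 passes to the descendants.
That amount (€315,000) is divided into 3 shares of €105,000: Carmen, Torin, and Flora each take €105,000.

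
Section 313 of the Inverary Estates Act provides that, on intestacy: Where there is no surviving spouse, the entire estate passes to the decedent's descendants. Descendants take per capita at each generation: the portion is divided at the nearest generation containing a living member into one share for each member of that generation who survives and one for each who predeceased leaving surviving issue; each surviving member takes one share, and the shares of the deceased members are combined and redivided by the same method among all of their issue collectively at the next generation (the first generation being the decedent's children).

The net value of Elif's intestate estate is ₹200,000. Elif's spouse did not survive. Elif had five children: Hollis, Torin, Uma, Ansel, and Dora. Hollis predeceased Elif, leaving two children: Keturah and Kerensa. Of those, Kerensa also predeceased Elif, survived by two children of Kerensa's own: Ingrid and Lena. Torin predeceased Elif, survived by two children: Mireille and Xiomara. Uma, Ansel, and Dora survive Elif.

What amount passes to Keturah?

Keturah receives ₹20,000.

The entire ₹200,000 passes to the descendants.
That amount (₹200,000) is divided at the children's generation into 5 shares of ₹40,000. Uma, Ansel, and Dora each take ₹40,000. The 2 shares of the deceased (Hollis and Torin) are combined into a pool of ₹80,000.
That pool (₹80,000) is divided at the grandchildren's generation into 4 shares of ₹20,000. Keturah, Mireille, and Xiomara each take ₹20,000. The remaining share for the deceased Kerensa (₹20,000) is carried to the next generation.
That pool (₹20,000) is divided at the great-grandchildren's generation equally among Ingrid and Lena: ₹10,000 each.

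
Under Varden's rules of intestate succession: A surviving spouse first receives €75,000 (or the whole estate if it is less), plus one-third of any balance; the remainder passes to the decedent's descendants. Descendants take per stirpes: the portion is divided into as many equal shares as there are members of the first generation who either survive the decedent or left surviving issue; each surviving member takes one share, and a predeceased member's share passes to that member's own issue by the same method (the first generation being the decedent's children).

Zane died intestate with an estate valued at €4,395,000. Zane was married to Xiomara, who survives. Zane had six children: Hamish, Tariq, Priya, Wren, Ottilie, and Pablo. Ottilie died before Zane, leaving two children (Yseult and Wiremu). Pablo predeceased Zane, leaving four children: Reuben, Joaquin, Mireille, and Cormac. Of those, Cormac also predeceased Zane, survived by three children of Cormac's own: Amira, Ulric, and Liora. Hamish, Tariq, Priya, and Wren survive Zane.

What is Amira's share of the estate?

Xiomara first takes €75,000, leaving a balance of €4,320,000. Xiomara then takes one-third of the balance (€1,440,000), for a total of €1,515,000. The remaining €2,880,000 passes to the descendants.
The descendants' portion (€2,880,000) is divided into 6 shares of €480,000: Hamish, Tariq, Priya, and Wren each take €480,000; Ottilie's €480,000 share passes to Ottilie's issue; Pablo's €480,000 share passes to Pablo's issue.
Ottilie's share (€480,000) is divided into 2 shares of €240,000: Yseult and Wiremu each take €240,000.
Pablo's share (€480,000) is divided into 4 shares of €120,000: Reuben, Joaquin, and Mireille each take €120,000; Cormac's €120,000 share passes to Cormac's issue.
Cormac's share (€120,000) is divided into 3 shares of €40,000: Amira, Ulric, and Liora each take €40,000.

Amira receives €40,000.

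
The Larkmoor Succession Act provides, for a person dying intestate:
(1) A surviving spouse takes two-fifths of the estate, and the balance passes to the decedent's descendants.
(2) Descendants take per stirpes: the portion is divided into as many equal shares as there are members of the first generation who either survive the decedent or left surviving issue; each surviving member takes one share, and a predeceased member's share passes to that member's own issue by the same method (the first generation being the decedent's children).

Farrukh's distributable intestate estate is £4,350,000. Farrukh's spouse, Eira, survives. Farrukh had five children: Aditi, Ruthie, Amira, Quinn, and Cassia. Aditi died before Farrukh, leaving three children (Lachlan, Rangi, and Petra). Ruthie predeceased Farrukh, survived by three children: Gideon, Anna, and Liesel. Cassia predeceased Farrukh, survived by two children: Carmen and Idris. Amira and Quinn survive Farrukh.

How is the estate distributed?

Eira takes two-fifths of £4,350,000 = £1,740,000. The remaining £2,610,000 passes to the descendants.
The descendants' portion (£2,610,000) is divided into 5 shares of £522,000: Amira and Quinn each take £522,000; Aditi's £522,000 share passes to Aditi's issue; Ruthie's £522,000 share passes to Ruthie's issue; Cassia's £522,000 share passes to Cassia's issue.
Aditi's share (£522,000) is divided into 3 shares of £174,000: Lachlan, Rangi, and Petra each take £174,000.
Ruthie's share (£522,000) is divided into 3 shares of £174,000: Gideon, Anna, and Liesel each take £174,000.
Cassia's share (£522,000) is divided into 2 shares of £261,000: Carmen and Idris each take £261,000.

Eira: £1,740,000; Lachlan: £174,000; Rangi: £174,000; Petra: £174,000; Gideon: £174,000; Anna: £174,000; Liesel: £174,000; Amira: £522,000; Quinn: £522,000; Carmen: £261,000; Idris: £261,000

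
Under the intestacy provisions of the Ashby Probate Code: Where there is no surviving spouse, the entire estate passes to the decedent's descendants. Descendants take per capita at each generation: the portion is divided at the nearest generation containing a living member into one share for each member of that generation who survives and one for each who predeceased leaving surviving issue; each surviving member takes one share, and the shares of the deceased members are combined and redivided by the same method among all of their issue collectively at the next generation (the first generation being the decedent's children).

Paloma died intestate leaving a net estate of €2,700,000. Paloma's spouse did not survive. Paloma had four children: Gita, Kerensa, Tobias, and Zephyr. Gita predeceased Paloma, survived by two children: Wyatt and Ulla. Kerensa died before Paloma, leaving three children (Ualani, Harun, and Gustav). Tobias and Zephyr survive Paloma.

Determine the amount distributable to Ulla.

Ulla receives €270,000.

The entire €2,700,000 passes to the descendants.
That amount (€2,700,000) is divided at the children's generation into 4 shares of €675,000. Tobias and Zephyr each take €675,000. The 2 shares of the deceased (Gita and Kerensa) are combined into a pool of €1,350,000.
That pool (€1,350,000) is divided at the grandchildren's generation equally among Wyatt, Ulla, Ualani, Harun, and Gustav: €270,000 each.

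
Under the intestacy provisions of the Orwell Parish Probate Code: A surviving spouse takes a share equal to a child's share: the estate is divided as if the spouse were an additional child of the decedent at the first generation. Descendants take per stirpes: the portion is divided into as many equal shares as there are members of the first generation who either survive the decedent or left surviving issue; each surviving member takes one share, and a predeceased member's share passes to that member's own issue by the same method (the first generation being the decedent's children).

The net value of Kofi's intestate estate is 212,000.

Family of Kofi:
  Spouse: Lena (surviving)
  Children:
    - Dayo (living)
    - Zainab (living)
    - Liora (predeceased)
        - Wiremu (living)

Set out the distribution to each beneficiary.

The spouse counts as an additional share at the children's level, so there are 4 primary shares of 53,000. Lena takes one such share (53,000).
The children's combined portion (159,000) is divided into 3 shares of 53,000: Dayo and Zainab each take 53,000; Liora's 53,000 share passes to Liora's issue.
Liora's share (53,000) passes entirely to Wiremu.

Lena: 53,000; Dayo: 53,000; Zainab: 53,000; Wiremu: 53,000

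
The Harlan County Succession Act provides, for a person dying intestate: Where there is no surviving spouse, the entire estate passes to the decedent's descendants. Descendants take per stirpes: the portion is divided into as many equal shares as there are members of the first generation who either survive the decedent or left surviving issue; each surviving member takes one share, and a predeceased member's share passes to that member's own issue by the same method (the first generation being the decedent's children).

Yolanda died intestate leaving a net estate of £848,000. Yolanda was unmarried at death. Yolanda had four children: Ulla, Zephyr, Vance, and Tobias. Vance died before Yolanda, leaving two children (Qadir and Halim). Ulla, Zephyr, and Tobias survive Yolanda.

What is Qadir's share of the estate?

Qadir receives £106,000.

The entire £848,000 passes to the descendants.
That amount (£848,000) is divided into 4 shares of £212,000: Ulla, Zephyr, and Tobias each take £212,000; Vance's £212,000 share passes to Vance's issue.
Vance's share (£212,000) is divided into 2 shares of £106,000: Qadir and Halim each take £106,000.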